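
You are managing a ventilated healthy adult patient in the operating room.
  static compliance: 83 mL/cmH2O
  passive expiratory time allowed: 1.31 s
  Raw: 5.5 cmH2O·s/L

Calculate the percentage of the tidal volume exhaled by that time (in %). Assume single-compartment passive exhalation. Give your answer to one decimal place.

τ = R × C = 5.5 × 83 mL/cmH2O = 5.5 × 0.083 L/cmH2O = 0.4565 s.
Passive exhalation: V(t)/V₀ = e^(−t/τ) = e^(−1.31/0.4565) = 0.05672.
Fraction exhaled = 1 − 0.05672 = 0.9433 → 94.33%.

94.3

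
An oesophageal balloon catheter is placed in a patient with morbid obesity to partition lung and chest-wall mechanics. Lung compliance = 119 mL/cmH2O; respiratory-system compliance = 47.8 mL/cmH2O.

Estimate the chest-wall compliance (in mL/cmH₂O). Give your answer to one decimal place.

1/Ccw = 1/Crs − 1/CL.
1/Ccw = 1/47.8 − 1/119 = 0.01252.
Ccw = 79.872 mL/cmH2O.

79.9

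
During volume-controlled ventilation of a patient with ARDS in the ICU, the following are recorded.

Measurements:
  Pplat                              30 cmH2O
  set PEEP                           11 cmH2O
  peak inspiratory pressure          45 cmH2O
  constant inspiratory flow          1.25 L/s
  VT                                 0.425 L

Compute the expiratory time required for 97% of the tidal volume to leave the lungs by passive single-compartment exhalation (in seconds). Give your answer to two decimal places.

R = (PIP − Pplat)/V̇ = (45 − 30) / 1.25 = 15.0/1.25 = 12.0 cmH2O·s/L.
C = Vt/(Pplat − PEEP) = 425.0 / (30 − 11) = 425.0/19.0 = 22.368 mL/cmH2O.
τ = R × C = 12.0 × 0.02237 L/cmH2O = 0.2684 s.
t = −τ·ln(1 − 0.97) = −0.2684·ln(0.03) = 0.9412 s.

0.94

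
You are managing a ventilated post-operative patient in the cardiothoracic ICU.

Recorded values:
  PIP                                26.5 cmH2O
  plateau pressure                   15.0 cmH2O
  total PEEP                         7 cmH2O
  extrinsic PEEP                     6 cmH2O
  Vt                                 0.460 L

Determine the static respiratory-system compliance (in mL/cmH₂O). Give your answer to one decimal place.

57.5

End-expiratory occlusion gives total PEEP = 7 cmH2O (intrinsic PEEP = 7 − 6 = 1). Use total PEEP for the elastic gradient.
Cstat = Vt / (Pplat − PEEPtotal) = 460 / (15.0 − 7) = 460 / 8.0 = 57.5 mL/cmH2O.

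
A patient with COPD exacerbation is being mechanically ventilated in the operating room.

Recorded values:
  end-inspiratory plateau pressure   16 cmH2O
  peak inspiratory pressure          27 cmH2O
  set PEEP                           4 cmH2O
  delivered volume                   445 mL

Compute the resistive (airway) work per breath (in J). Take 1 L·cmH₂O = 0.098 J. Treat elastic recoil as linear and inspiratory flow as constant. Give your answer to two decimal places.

0.48

With constant inspiratory flow the resistive pressure is constant at PIP − Pplat = 27 − 16 = 11.0 cmH2O, so resistive work = 11.0 × 0.445 = 4.895 L·cmH2O.
× 0.098 J/(L·cmH2O) → 0.4797 J.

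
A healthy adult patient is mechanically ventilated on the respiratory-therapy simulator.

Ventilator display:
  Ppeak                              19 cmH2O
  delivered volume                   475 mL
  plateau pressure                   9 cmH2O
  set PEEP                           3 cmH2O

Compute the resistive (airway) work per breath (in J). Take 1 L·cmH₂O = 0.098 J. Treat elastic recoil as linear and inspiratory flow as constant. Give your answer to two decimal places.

With constant inspiratory flow the resistive pressure is constant at PIP − Pplat = 19 − 9 = 10.0 cmH2O, so resistive work = 10.0 × 0.475 = 4.75 L·cmH2O.
× 0.098 J/(L·cmH2O) → 0.4655 J.

0.47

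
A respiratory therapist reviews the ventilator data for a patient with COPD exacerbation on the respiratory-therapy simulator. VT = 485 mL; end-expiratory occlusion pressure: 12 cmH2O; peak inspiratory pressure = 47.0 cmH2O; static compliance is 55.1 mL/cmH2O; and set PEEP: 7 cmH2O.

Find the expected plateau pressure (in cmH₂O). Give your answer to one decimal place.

20.8

End-expiratory occlusion gives total PEEP = 12 cmH2O (intrinsic PEEP = 12 − 7 = 5). Use total PEEP for the elastic gradient.
Pplat = PEEPtotal + Vt / Cstat = 12 + 485 / 55.1 = 12 + 8.802 = 20.802 cmH2O.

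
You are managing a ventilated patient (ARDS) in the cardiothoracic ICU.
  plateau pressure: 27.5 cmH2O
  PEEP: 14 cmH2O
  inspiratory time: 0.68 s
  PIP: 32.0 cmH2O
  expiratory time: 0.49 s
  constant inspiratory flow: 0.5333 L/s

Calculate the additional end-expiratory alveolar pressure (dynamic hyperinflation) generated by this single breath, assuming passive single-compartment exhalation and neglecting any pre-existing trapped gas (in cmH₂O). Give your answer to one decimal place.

Vt = flow × Ti = 0.5333 L/s × 0.68 s × 1000 mL/L = 362.64 mL.
R = (PIP − Pplat)/V̇ = (32.0 − 27.5) / 0.5333 = 4.5/0.5333 = 8.438 cmH2O·s/L.
C = Vt/(Pplat − PEEP) = 362.64 / (27.5 − 14) = 362.64/13.5 = 26.862 mL/cmH2O.
τ = R × C = 8.438 × 0.02686 L/cmH2O = 0.2266 s.
Fraction remaining = e^(−Te/τ) = e^(−0.49/0.2266) = 0.115; trapped volume = 362.64 × 0.115 = 41.704 mL.
Additional alveolar pressure from trapping ≈ V_trapped / C = 41.704 / 26.862 = 1.553 cmH2O.

1.6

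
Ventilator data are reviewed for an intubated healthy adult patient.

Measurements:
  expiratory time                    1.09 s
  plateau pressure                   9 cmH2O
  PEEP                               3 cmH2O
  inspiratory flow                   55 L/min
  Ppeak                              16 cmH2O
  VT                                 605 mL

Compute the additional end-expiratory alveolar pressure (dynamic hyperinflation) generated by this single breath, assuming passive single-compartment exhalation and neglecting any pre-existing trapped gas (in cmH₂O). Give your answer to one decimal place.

1.5

Flow: 55 L/min ÷ 60 = 0.9167 L/s.
R = (PIP − Pplat)/V̇ = (16 − 9) / 0.9167 = 7.0/0.9167 = 7.636 cmH2O·s/L.
C = Vt/(Pplat − PEEP) = 605.0 / (9 − 3) = 605.0/6.0 = 100.83 mL/cmH2O.
τ = R × C = 7.636 × 0.1008 L/cmH2O = 0.7697 s.
Fraction remaining = e^(−Te/τ) = e^(−1.09/0.7697) = 0.2426; trapped volume = 605.0 × 0.2426 = 146.77 mL.
Additional alveolar pressure from trapping ≈ V_trapped / C = 146.77 / 100.83 = 1.456 cmH2O.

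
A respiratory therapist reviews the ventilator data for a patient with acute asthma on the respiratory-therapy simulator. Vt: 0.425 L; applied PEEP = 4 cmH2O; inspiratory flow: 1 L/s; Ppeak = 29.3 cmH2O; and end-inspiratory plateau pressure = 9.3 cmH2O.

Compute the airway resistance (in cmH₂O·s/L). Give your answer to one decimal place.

Raw = (PIP − Pplat) / flow = (29.3 − 9.3) / 1 = 20.0 / 1 = 20.0 cmH2O·s/L.

20.0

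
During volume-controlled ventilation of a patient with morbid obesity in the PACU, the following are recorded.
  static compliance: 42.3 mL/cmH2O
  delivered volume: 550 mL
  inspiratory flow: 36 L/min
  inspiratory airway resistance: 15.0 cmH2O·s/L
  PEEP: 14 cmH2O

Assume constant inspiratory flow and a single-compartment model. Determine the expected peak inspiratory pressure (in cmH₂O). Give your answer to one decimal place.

36.0

Flow: 36 L/min ÷ 60 = 0.6 L/s.
Equation of motion (constant flow): PIP = Vt/C + R·V̇ + PEEP.
PIP = 550/42.3 + 15.0×0.6 + 14 = 13.002 + 9.0 + 14 = 36.002 cmH2O.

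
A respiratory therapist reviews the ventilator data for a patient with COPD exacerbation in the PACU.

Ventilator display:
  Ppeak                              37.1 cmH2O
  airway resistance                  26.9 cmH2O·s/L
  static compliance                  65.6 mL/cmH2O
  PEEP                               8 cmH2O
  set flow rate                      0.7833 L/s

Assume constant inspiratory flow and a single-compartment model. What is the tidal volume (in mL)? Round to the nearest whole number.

Equation of motion (constant flow): PIP = Vt/C + R·V̇ + PEEP.
Vt/C = PIP − R·V̇ − PEEP = 37.1 − 21.071 − 8 = 8.029 cmH2O.
Vt = C × 8.029 = 65.6 × 8.029 = 526.7 mL.

527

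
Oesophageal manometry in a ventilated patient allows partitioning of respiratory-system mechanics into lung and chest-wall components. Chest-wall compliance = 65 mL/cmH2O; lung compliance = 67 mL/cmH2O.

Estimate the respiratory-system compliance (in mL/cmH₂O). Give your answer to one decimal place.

Lung and chest wall are elastances in series: 1/Crs = 1/CL + 1/Ccw.
1/Crs = 1/67 + 1/65 = 0.03031.
Crs = 32.992 mL/cmH2O.

33.0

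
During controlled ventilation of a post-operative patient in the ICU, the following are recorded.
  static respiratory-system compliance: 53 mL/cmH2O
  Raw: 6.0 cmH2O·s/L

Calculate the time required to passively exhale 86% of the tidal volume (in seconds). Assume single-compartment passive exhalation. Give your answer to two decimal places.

0.63

τ = R × C = 6.0 × 53 mL/cmH2O = 6.0 × 0.053 L/cmH2O = 0.318 s.
Exhaled fraction f = 1 − e^(−t/τ) → t = −τ·ln(1 − f) = −0.318·ln(0.14) = 0.6252 s.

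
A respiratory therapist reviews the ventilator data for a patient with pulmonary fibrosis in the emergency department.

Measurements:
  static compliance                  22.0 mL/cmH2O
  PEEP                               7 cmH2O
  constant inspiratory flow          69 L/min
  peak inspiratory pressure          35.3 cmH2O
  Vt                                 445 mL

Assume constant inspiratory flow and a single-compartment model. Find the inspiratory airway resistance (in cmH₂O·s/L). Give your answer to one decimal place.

Flow: 69 L/min ÷ 60 = 1.15 L/s.
Equation of motion (constant flow): PIP = Vt/C + R·V̇ + PEEP.
R·V̇ = PIP − Vt/C − PEEP = 35.3 − 445/22.0 − 7 = 35.3 − 20.227 − 7 = 8.073 cmH2O.
R = 8.073 / 1.15 = 7.02 cmH2O·s/L.

7.0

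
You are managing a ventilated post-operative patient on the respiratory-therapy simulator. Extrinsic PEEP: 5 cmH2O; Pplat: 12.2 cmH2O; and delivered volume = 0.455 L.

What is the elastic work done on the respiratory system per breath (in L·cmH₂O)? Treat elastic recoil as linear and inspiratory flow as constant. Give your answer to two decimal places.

Elastic work ≈ ½ × (Pplat − PEEP) × Vt = 0.5 × (12.2 − 5) × 0.455 L = 0.5 × 7.2 × 0.455 = 1.638 L·cmH2O.

1.64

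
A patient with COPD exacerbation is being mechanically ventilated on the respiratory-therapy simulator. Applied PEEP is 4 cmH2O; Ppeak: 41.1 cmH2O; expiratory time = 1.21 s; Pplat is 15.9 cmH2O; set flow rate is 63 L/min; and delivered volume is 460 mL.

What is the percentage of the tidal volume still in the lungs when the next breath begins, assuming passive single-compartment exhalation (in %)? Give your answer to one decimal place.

27.1

Flow: 63 L/min ÷ 60 = 1.05 L/s.
R = (PIP − Pplat)/V̇ = (41.1 − 15.9) / 1.05 = 25.2/1.05 = 24.0 cmH2O·s/L.
C = Vt/(Pplat − PEEP) = 460.0 / (15.9 − 4) = 460.0/11.9 = 38.655 mL/cmH2O.
τ = R × C = 24.0 × 0.03866 L/cmH2O = 0.9278 s.
Fraction remaining at end-expiration = e^(−Te/τ) = e^(−1.21/0.9278) = 0.2714 → 27.14%.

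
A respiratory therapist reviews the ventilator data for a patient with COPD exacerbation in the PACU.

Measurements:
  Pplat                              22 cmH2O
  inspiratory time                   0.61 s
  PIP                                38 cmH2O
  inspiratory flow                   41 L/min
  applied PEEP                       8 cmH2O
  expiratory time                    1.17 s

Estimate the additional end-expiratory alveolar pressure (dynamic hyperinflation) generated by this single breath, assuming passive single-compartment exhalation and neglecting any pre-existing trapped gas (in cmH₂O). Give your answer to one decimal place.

Flow: 41 L/min ÷ 60 = 0.6833 L/s.
Vt = flow × Ti = 0.6833 L/s × 0.61 s × 1000 mL/L = 416.81 mL.
R = (PIP − Pplat)/V̇ = (38 − 22) / 0.6833 = 16.0/0.6833 = 23.416 cmH2O·s/L.
C = Vt/(Pplat − PEEP) = 416.81 / (22 − 8) = 416.81/14.0 = 29.772 mL/cmH2O.
τ = R × C = 23.416 × 0.02977 L/cmH2O = 0.6971 s.
Fraction remaining = e^(−Te/τ) = e^(−1.17/0.6971) = 0.1867; trapped volume = 416.81 × 0.1867 = 77.818 mL.
Additional alveolar pressure from trapping ≈ V_trapped / C = 77.818 / 29.772 = 2.614 cmH2O.

2.6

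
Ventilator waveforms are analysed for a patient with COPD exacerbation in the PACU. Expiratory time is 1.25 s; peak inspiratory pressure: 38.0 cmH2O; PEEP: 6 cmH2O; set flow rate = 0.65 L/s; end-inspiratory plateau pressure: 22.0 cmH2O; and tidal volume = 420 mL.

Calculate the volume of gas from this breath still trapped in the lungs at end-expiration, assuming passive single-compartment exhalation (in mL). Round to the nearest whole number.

61

R = (PIP − Pplat)/V̇ = (38.0 − 22.0) / 0.65 = 16.0/0.65 = 24.615 cmH2O·s/L.
C = Vt/(Pplat − PEEP) = 420.0 / (22.0 − 6) = 420.0/16.0 = 26.25 mL/cmH2O.
τ = R × C = 24.615 × 0.02625 L/cmH2O = 0.6461 s.
Fraction remaining = e^(−Te/τ) = e^(−1.25/0.6461) = 0.1445.
Trapped volume = 420.0 × 0.1445 = 60.69 mL.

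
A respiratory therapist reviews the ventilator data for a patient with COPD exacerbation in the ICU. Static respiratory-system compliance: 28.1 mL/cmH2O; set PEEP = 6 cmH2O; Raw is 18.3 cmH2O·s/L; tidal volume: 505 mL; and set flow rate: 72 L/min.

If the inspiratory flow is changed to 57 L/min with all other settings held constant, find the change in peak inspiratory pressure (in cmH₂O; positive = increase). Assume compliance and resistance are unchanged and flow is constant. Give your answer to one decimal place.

Flow: 72 L/min ÷ 60 = 1.2 L/s.
New flow: 57 L/min ÷ 60 = 0.95 L/s.
PIP = Vt/C + R·V̇ + PEEP (constant-flow equation of motion).
Only the resistive term changes: ΔPIP = R × ΔV̇ = 18.3 × (0.95 − 1.2) = 18.3 × -0.25 = -4.575 cmH2O.

-4.6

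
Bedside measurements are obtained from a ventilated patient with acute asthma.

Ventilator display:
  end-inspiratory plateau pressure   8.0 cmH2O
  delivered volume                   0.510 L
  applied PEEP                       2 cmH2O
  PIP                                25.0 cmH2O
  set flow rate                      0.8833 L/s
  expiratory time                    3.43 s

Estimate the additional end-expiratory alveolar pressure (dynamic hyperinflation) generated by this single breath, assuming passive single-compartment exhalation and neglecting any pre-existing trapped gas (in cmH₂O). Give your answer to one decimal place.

0.7

R = (PIP − Pplat)/V̇ = (25.0 − 8.0) / 0.8833 = 17.0/0.8833 = 19.246 cmH2O·s/L.
C = Vt/(Pplat − PEEP) = 510.0 / (8.0 − 2) = 510.0/6.0 = 85.0 mL/cmH2O.
τ = R × C = 19.246 × 0.085 L/cmH2O = 1.636 s.
Fraction remaining = e^(−Te/τ) = e^(−3.43/1.636) = 0.1229; trapped volume = 510.0 × 0.1229 = 62.679 mL.
Additional alveolar pressure from trapping ≈ V_trapped / C = 62.679 / 85.0 = 0.7374 cmH2O.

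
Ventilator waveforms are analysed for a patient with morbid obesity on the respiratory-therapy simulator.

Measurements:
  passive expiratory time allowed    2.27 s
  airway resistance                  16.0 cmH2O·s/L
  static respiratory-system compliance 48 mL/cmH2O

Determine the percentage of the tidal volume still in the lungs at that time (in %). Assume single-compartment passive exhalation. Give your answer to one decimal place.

τ = R × C = 16.0 × 48 mL/cmH2O = 16.0 × 0.048 L/cmH2O = 0.768 s.
Passive exhalation: V(t)/V₀ = e^(−t/τ) = e^(−2.27/0.768) = 0.05204.
Fraction remaining = 0.05204 → 5.204%.

5.2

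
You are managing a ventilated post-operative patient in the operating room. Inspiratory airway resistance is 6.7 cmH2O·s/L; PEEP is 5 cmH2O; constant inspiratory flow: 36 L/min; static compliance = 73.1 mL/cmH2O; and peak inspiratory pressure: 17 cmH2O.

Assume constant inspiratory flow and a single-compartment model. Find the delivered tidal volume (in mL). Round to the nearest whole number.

Flow: 36 L/min ÷ 60 = 0.6 L/s.
Equation of motion (constant flow): PIP = Vt/C + R·V̇ + PEEP.
Vt/C = PIP − R·V̇ − PEEP = 17 − 4.02 − 5 = 7.98 cmH2O.
Vt = C × 7.98 = 73.1 × 7.98 = 583.34 mL.

583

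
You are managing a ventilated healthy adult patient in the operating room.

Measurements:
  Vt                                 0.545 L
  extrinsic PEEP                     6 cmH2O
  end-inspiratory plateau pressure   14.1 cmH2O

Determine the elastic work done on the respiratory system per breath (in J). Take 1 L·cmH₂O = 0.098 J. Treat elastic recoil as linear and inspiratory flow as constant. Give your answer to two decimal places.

Elastic work ≈ ½ × (Pplat − PEEP) × Vt = 0.5 × (14.1 − 6) × 0.545 L = 0.5 × 8.1 × 0.545 = 2.207 L·cmH2O.
× 0.098 J/(L·cmH2O) → 0.2163 J.

0.22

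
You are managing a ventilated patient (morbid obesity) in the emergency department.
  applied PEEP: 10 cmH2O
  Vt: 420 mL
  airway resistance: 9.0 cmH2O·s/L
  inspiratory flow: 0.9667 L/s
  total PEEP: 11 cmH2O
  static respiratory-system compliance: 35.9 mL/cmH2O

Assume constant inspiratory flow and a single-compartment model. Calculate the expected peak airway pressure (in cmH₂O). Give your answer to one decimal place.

Total PEEP = 11 cmH2O (set 10 + intrinsic 1); this is the baseline alveolar pressure.
Equation of motion (constant flow): PIP = Vt/C + R·V̇ + PEEP.
PIP = 420/35.9 + 9.0×0.9667 + 11 = 11.699 + 8.7 + 11 = 31.399 cmH2O.

31.4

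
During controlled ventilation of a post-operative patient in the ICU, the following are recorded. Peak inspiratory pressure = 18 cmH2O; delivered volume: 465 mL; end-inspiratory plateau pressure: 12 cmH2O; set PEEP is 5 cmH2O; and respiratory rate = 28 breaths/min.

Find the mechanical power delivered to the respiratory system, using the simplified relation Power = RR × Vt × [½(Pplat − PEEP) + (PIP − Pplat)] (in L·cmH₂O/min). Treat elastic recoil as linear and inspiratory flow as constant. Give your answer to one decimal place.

Per-breath work = Vt × [½(Pplat−PEEP) + (PIP−Pplat)] = 0.465 × [0.5×7.0 + 6.0] = 0.465 × 9.5 = 4.418 L·cmH2O.
Power = 28 × 4.418 = 123.7 L·cmH2O/min.

123.7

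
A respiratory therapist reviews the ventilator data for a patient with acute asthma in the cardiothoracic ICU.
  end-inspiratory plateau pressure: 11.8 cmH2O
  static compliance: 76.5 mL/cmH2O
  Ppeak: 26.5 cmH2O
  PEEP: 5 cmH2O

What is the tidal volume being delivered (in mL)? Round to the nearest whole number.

Vt = Cstat × (Pplat − PEEP) = 76.5 × (11.8 − 5) = 76.5 × 6.8 = 520.2 mL.

520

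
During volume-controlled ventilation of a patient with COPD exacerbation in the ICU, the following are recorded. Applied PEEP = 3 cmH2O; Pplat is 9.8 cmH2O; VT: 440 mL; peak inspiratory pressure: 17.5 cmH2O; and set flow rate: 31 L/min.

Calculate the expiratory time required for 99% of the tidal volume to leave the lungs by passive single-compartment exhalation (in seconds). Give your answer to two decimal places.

4.44

Flow: 31 L/min ÷ 60 = 0.5167 L/s.
R = (PIP − Pplat)/V̇ = (17.5 − 9.8) / 0.5167 = 7.7/0.5167 = 14.902 cmH2O·s/L.
C = Vt/(Pplat − PEEP) = 440.0 / (9.8 − 3) = 440.0/6.8 = 64.706 mL/cmH2O.
τ = R × C = 14.902 × 0.06471 L/cmH2O = 0.9643 s.
t = −τ·ln(1 − 0.99) = −0.9643·ln(0.01) = 4.441 s.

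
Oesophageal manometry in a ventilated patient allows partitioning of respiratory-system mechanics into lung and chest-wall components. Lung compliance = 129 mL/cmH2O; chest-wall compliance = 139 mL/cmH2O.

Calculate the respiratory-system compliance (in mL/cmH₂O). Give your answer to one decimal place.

Lung and chest wall are elastances in series: 1/Crs = 1/CL + 1/Ccw.
1/Crs = 1/129 + 1/139 = 0.01495.
Crs = 66.89 mL/cmH2O.

66.9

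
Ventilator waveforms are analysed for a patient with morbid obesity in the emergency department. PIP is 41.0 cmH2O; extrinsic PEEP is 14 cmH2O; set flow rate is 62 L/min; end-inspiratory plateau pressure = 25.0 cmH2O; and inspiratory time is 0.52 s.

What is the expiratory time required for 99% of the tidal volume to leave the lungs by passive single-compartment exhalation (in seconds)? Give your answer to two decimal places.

3.48

Flow: 62 L/min ÷ 60 = 1.0333 L/s.
Vt = flow × Ti = 1.0333 L/s × 0.52 s × 1000 mL/L = 537.32 mL.
R = (PIP − Pplat)/V̇ = (41.0 − 25.0) / 1.0333 = 16.0/1.0333 = 15.484 cmH2O·s/L.
C = Vt/(Pplat − PEEP) = 537.32 / (25.0 − 14) = 537.32/11.0 = 48.847 mL/cmH2O.
τ = R × C = 15.484 × 0.04885 L/cmH2O = 0.7564 s.
t = −τ·ln(1 − 0.99) = −0.7564·ln(0.01) = 3.483 s.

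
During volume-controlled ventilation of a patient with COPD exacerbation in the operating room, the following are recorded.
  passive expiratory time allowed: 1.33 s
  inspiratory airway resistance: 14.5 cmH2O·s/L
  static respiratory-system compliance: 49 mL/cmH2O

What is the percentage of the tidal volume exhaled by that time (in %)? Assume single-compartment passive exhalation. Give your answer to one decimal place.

τ = R × C = 14.5 × 49 mL/cmH2O = 14.5 × 0.049 L/cmH2O = 0.7105 s.
Passive exhalation: V(t)/V₀ = e^(−t/τ) = e^(−1.33/0.7105) = 0.1538.
Fraction exhaled = 1 − 0.1538 = 0.8462 → 84.62%.

84.6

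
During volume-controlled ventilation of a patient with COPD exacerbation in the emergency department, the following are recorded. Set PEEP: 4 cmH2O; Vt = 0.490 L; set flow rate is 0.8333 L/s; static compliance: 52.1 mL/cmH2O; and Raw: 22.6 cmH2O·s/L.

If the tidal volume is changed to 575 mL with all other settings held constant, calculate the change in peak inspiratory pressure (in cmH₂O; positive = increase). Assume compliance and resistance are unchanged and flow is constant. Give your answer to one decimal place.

1.6

PIP = Vt/C + R·V̇ + PEEP (constant-flow equation of motion).
Only the elastic term changes: ΔPIP = ΔVt / C = (575 − 490) / 52.1 = 1.631 cmH2O.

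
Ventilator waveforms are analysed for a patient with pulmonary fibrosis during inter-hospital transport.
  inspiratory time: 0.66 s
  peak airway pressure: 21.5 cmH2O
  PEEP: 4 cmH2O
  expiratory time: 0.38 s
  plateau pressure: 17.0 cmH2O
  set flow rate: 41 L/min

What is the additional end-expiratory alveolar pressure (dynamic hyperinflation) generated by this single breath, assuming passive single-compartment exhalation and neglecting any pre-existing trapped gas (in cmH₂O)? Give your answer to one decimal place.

2.5

Flow: 41 L/min ÷ 60 = 0.6833 L/s.
Vt = flow × Ti = 0.6833 L/s × 0.66 s × 1000 mL/L = 450.98 mL.
R = (PIP − Pplat)/V̇ = (21.5 − 17.0) / 0.6833 = 4.5/0.6833 = 6.586 cmH2O·s/L.
C = Vt/(Pplat − PEEP) = 450.98 / (17.0 − 4) = 450.98/13.0 = 34.691 mL/cmH2O.
τ = R × C = 6.586 × 0.03469 L/cmH2O = 0.2285 s.
Fraction remaining = e^(−Te/τ) = e^(−0.38/0.2285) = 0.1896; trapped volume = 450.98 × 0.1896 = 85.506 mL.
Additional alveolar pressure from trapping ≈ V_trapped / C = 85.506 / 34.691 = 2.465 cmH2O.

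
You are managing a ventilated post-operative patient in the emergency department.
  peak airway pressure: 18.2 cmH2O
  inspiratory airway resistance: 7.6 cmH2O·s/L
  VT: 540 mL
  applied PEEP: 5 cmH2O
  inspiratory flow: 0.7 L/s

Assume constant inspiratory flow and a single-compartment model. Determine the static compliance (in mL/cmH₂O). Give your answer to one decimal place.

68.5

Equation of motion (constant flow): PIP = Vt/C + R·V̇ + PEEP.
Vt/C = PIP − R·V̇ − PEEP = 18.2 − 7.6×0.7 − 5 = 18.2 − 5.32 − 5 = 7.88 cmH2O.
C = Vt / 7.88 = 540 / 7.88 = 68.528 mL/cmH2O.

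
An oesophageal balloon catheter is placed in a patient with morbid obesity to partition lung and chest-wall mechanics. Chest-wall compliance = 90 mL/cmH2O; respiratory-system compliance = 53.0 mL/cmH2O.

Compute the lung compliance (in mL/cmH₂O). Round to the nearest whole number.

1/CL = 1/Crs − 1/Ccw.
1/CL = 1/53.0 − 1/90 = 0.007757.
CL = 128.92 mL/cmH2O.

129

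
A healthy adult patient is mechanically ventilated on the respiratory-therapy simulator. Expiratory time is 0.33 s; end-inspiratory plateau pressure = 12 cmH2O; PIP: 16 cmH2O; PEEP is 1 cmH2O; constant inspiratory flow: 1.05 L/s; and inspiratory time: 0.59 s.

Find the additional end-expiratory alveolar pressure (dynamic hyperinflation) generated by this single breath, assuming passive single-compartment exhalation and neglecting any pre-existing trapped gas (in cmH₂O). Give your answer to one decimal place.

2.4

Vt = flow × Ti = 1.05 L/s × 0.59 s × 1000 mL/L = 619.5 mL.
R = (PIP − Pplat)/V̇ = (16 − 12) / 1.05 = 4.0/1.05 = 3.81 cmH2O·s/L.
C = Vt/(Pplat − PEEP) = 619.5 / (12 − 1) = 619.5/11.0 = 56.318 mL/cmH2O.
τ = R × C = 3.81 × 0.05632 L/cmH2O = 0.2146 s.
Fraction remaining = e^(−Te/τ) = e^(−0.33/0.2146) = 0.2149; trapped volume = 619.5 × 0.2149 = 133.13 mL.
Additional alveolar pressure from trapping ≈ V_trapped / C = 133.13 / 56.318 = 2.364 cmH2O.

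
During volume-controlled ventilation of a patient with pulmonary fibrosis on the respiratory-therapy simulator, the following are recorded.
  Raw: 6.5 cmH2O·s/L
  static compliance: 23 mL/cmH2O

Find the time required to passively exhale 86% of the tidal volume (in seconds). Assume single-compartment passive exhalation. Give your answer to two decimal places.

0.29

τ = R × C = 6.5 × 23 mL/cmH2O = 6.5 × 0.023 L/cmH2O = 0.1495 s.
Exhaled fraction f = 1 − e^(−t/τ) → t = −τ·ln(1 − f) = −0.1495·ln(0.14) = 0.2939 s.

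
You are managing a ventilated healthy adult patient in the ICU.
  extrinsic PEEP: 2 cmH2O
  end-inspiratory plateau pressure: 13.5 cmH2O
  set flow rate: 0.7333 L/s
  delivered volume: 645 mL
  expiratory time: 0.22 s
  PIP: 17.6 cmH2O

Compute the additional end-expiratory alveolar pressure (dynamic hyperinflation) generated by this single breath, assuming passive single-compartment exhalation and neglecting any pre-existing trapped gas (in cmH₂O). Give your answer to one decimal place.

5.7

R = (PIP − Pplat)/V̇ = (17.6 − 13.5) / 0.7333 = 4.1/0.7333 = 5.591 cmH2O·s/L.
C = Vt/(Pplat − PEEP) = 645.0 / (13.5 − 2) = 645.0/11.5 = 56.087 mL/cmH2O.
τ = R × C = 5.591 × 0.05609 L/cmH2O = 0.3136 s.
Fraction remaining = e^(−Te/τ) = e^(−0.22/0.3136) = 0.4958; trapped volume = 645.0 × 0.4958 = 319.79 mL.
Additional alveolar pressure from trapping ≈ V_trapped / C = 319.79 / 56.087 = 5.702 cmH2O.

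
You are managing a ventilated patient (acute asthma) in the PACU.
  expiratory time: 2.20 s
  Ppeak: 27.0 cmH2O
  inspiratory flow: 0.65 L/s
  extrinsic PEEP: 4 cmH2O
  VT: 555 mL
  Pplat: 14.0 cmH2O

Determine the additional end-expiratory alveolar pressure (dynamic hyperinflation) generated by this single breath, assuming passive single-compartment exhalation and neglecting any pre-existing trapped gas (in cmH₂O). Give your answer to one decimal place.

R = (PIP − Pplat)/V̇ = (27.0 − 14.0) / 0.65 = 13.0/0.65 = 20.0 cmH2O·s/L.
C = Vt/(Pplat − PEEP) = 555.0 / (14.0 − 4) = 555.0/10.0 = 55.5 mL/cmH2O.
τ = R × C = 20.0 × 0.0555 L/cmH2O = 1.11 s.
Fraction remaining = e^(−Te/τ) = e^(−2.20/1.11) = 0.1378; trapped volume = 555.0 × 0.1378 = 76.479 mL.
Additional alveolar pressure from trapping ≈ V_trapped / C = 76.479 / 55.5 = 1.378 cmH2O.

1.4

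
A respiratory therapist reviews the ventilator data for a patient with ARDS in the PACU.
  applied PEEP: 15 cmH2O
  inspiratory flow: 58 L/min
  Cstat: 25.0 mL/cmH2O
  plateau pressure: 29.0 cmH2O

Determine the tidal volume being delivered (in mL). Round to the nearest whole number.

Vt = Cstat × (Pplat − PEEP) = 25.0 × (29.0 − 15) = 25.0 × 14.0 = 350.0 mL.

350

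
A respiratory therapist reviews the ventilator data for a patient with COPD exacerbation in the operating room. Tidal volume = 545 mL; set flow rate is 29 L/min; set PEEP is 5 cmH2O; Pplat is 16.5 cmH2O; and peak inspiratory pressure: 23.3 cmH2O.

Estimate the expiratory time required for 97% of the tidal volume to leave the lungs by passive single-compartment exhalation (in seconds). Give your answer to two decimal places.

Flow: 29 L/min ÷ 60 = 0.4833 L/s.
R = (PIP − Pplat)/V̇ = (23.3 − 16.5) / 0.4833 = 6.8/0.4833 = 14.07 cmH2O·s/L.
C = Vt/(Pplat − PEEP) = 545.0 / (16.5 − 5) = 545.0/11.5 = 47.391 mL/cmH2O.
τ = R × C = 14.07 × 0.04739 L/cmH2O = 0.6668 s.
t = −τ·ln(1 − 0.97) = −0.6668·ln(0.03) = 2.338 s.

2.34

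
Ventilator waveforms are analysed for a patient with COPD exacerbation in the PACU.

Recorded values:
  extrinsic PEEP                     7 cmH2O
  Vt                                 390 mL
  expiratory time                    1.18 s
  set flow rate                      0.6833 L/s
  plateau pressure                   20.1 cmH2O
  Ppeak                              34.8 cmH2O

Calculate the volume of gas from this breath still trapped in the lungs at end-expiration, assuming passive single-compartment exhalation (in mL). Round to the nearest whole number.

62

R = (PIP − Pplat)/V̇ = (34.8 − 20.1) / 0.6833 = 14.7/0.6833 = 21.513 cmH2O·s/L.
C = Vt/(Pplat − PEEP) = 390.0 / (20.1 − 7) = 390.0/13.1 = 29.771 mL/cmH2O.
τ = R × C = 21.513 × 0.02977 L/cmH2O = 0.6404 s.
Fraction remaining = e^(−Te/τ) = e^(−1.18/0.6404) = 0.1584.
Trapped volume = 390.0 × 0.1584 = 61.776 mL.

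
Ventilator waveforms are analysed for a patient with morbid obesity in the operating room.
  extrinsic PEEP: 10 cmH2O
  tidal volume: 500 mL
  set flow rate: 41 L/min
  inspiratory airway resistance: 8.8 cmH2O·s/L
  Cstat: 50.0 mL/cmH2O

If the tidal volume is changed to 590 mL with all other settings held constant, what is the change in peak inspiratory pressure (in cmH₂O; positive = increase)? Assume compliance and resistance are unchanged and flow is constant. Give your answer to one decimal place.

1.8

PIP = Vt/C + R·V̇ + PEEP (constant-flow equation of motion).
Only the elastic term changes: ΔPIP = ΔVt / C = (590 − 500) / 50.0 = 1.8 cmH2O.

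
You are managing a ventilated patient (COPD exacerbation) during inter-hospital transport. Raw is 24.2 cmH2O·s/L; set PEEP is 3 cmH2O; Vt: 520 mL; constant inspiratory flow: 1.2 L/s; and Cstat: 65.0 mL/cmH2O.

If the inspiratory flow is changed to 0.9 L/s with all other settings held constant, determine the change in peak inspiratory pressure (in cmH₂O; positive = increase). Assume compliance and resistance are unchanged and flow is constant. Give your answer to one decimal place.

-7.3

PIP = Vt/C + R·V̇ + PEEP (constant-flow equation of motion).
Only the resistive term changes: ΔPIP = R × ΔV̇ = 24.2 × (0.9 − 1.2) = 24.2 × -0.3 = -7.26 cmH2O.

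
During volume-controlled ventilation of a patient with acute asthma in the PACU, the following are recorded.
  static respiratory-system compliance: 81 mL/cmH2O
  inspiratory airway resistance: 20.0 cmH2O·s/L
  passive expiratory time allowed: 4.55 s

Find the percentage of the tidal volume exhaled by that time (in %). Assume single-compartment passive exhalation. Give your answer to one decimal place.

τ = R × C = 20.0 × 81 mL/cmH2O = 20.0 × 0.081 L/cmH2O = 1.62 s.
Passive exhalation: V(t)/V₀ = e^(−t/τ) = e^(−4.55/1.62) = 0.06029.
Fraction exhaled = 1 − 0.06029 = 0.9397 → 93.97%.

94.0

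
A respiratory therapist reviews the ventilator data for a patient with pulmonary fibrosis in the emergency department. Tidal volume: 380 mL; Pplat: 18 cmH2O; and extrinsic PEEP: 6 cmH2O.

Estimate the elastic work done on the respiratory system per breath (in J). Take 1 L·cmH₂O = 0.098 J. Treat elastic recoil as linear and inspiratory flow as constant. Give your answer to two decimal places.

Elastic work ≈ ½ × (Pplat − PEEP) × Vt = 0.5 × (18 − 6) × 0.380 L = 0.5 × 12.0 × 0.380 = 2.28 L·cmH2O.
× 0.098 J/(L·cmH2O) → 0.2234 J.

0.22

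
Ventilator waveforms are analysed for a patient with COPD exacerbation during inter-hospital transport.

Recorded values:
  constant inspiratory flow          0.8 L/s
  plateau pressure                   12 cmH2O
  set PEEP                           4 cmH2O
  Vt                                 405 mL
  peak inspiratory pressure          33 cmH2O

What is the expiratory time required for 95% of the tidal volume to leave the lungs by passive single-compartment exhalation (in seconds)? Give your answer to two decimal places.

R = (PIP − Pplat)/V̇ = (33 − 12) / 0.8 = 21.0/0.8 = 26.25 cmH2O·s/L.
C = Vt/(Pplat − PEEP) = 405.0 / (12 − 4) = 405.0/8.0 = 50.625 mL/cmH2O.
τ = R × C = 26.25 × 0.05063 L/cmH2O = 1.329 s.
t = −τ·ln(1 − 0.95) = −1.329·ln(0.05) = 3.981 s.

3.98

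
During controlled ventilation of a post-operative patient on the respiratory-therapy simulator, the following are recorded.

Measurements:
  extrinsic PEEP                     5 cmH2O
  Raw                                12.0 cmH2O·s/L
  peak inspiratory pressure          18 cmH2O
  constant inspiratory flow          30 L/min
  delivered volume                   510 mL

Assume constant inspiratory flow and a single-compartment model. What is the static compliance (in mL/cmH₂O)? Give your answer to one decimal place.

72.9

Flow: 30 L/min ÷ 60 = 0.5 L/s.
Equation of motion (constant flow): PIP = Vt/C + R·V̇ + PEEP.
Vt/C = PIP − R·V̇ − PEEP = 18 − 12.0×0.5 − 5 = 18 − 6.0 − 5 = 7.0 cmH2O.
C = Vt / 7.0 = 510 / 7.0 = 72.857 mL/cmH2O.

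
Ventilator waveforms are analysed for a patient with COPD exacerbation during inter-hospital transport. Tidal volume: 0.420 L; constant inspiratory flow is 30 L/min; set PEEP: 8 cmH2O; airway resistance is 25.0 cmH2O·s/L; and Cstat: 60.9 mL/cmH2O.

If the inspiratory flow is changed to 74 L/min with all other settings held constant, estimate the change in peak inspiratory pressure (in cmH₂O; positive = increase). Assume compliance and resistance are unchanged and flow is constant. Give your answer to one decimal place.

Flow: 30 L/min ÷ 60 = 0.5 L/s.
New flow: 74 L/min ÷ 60 = 1.2333 L/s.
PIP = Vt/C + R·V̇ + PEEP (constant-flow equation of motion).
Only the resistive term changes: ΔPIP = R × ΔV̇ = 25.0 × (1.2333 − 0.5) = 25.0 × 0.7333 = 18.333 cmH2O.

18.3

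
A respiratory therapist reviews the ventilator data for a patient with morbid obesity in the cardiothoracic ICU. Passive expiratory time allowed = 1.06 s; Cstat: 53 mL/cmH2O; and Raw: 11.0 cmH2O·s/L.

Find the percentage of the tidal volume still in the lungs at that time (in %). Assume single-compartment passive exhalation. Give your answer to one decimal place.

τ = R × C = 11.0 × 53 mL/cmH2O = 11.0 × 0.053 L/cmH2O = 0.583 s.
Passive exhalation: V(t)/V₀ = e^(−t/τ) = e^(−1.06/0.583) = 0.1623.
Fraction remaining = 0.1623 → 16.23%.

16.2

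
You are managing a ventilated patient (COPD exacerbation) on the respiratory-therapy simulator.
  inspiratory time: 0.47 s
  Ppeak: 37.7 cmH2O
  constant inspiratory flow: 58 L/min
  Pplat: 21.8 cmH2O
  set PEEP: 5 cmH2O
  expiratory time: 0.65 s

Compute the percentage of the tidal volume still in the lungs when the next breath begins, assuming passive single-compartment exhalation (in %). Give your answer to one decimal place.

Flow: 58 L/min ÷ 60 = 0.9667 L/s.
Vt = flow × Ti = 0.9667 L/s × 0.47 s × 1000 mL/L = 454.35 mL.
R = (PIP − Pplat)/V̇ = (37.7 − 21.8) / 0.9667 = 15.9/0.9667 = 16.448 cmH2O·s/L.
C = Vt/(Pplat − PEEP) = 454.35 / (21.8 − 5) = 454.35/16.8 = 27.045 mL/cmH2O.
τ = R × C = 16.448 × 0.02705 L/cmH2O = 0.4449 s.
Fraction remaining at end-expiration = e^(−Te/τ) = e^(−0.65/0.4449) = 0.232 → 23.2%.

23.2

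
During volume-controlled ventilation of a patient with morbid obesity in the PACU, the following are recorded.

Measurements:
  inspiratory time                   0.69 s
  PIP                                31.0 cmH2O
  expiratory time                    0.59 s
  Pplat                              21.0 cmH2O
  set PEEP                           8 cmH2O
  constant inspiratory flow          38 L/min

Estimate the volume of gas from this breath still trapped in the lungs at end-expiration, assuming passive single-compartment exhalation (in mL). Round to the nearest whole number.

144

Flow: 38 L/min ÷ 60 = 0.6333 L/s.
Vt = flow × Ti = 0.6333 L/s × 0.69 s × 1000 mL/L = 436.98 mL.
R = (PIP − Pplat)/V̇ = (31.0 − 21.0) / 0.6333 = 10.0/0.6333 = 15.79 cmH2O·s/L.
C = Vt/(Pplat − PEEP) = 436.98 / (21.0 − 8) = 436.98/13.0 = 33.614 mL/cmH2O.
τ = R × C = 15.79 × 0.03361 L/cmH2O = 0.5307 s.
Fraction remaining = e^(−Te/τ) = e^(−0.59/0.5307) = 0.329.
Trapped volume = 436.98 × 0.329 = 143.77 mL.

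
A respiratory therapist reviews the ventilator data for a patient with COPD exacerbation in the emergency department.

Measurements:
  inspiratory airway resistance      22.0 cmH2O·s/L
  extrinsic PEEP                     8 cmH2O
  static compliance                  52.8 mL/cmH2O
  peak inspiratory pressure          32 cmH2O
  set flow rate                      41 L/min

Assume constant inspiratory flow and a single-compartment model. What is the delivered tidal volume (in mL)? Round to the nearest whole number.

Flow: 41 L/min ÷ 60 = 0.6833 L/s.
Equation of motion (constant flow): PIP = Vt/C + R·V̇ + PEEP.
Vt/C = PIP − R·V̇ − PEEP = 32 − 15.033 − 8 = 8.967 cmH2O.
Vt = C × 8.967 = 52.8 × 8.967 = 473.46 mL.

473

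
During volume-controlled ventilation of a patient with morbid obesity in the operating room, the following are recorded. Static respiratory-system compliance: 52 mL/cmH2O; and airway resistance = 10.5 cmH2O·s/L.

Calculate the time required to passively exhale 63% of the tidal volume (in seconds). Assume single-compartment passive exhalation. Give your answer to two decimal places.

τ = R × C = 10.5 × 52 mL/cmH2O = 10.5 × 0.052 L/cmH2O = 0.546 s.
Exhaled fraction f = 1 − e^(−t/τ) → t = −τ·ln(1 − f) = −0.546·ln(0.37) = 0.5429 s.

0.54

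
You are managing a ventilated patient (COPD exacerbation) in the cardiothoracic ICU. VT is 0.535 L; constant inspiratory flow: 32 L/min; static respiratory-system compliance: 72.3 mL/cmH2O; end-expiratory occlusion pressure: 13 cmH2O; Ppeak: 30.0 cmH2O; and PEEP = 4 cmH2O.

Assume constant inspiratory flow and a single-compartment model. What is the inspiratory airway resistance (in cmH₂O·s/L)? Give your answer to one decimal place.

18.0

Flow: 32 L/min ÷ 60 = 0.5333 L/s.
Total PEEP = 13 cmH2O (set 4 + intrinsic 9); this is the baseline alveolar pressure.
Equation of motion (constant flow): PIP = Vt/C + R·V̇ + PEEP.
R·V̇ = PIP − Vt/C − PEEP = 30.0 − 535/72.3 − 13 = 30.0 − 7.4 − 13 = 9.6 cmH2O.
R = 9.6 / 0.5333 = 18.001 cmH2O·s/L.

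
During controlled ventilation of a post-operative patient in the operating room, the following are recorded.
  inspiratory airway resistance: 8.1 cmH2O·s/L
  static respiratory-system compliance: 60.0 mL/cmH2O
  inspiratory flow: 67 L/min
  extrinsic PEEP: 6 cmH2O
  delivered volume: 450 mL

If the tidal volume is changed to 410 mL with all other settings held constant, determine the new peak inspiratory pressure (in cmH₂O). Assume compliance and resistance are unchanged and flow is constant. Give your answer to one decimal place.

Flow: 67 L/min ÷ 60 = 1.1167 L/s.
PIP = Vt/C + R·V̇ + PEEP (constant-flow equation of motion).
Only the elastic term changes: ΔPIP = ΔVt / C = (410 − 450) / 60.0 = -0.6667 cmH2O.
Original PIP = 450/60.0 + 8.1×1.1167 + 6 = 22.545 cmH2O; new PIP = 22.545 + (-0.6667) = 21.878 cmH2O.

21.9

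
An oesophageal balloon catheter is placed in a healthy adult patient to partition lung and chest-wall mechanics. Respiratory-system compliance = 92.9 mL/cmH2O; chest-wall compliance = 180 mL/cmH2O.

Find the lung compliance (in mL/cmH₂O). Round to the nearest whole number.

1/CL = 1/Crs − 1/Ccw.
1/CL = 1/92.9 − 1/180 = 0.005209.
CL = 191.98 mL/cmH2O.

192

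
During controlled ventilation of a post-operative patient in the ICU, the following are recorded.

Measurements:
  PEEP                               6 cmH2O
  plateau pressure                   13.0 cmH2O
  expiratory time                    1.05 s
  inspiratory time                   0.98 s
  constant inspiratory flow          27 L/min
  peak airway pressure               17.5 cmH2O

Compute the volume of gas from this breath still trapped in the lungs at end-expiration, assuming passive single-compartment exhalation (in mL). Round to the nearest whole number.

83

Flow: 27 L/min ÷ 60 = 0.45 L/s.
Vt = flow × Ti = 0.45 L/s × 0.98 s × 1000 mL/L = 441.0 mL.
R = (PIP − Pplat)/V̇ = (17.5 − 13.0) / 0.45 = 4.5/0.45 = 10.0 cmH2O·s/L.
C = Vt/(Pplat − PEEP) = 441.0 / (13.0 − 6) = 441.0/7.0 = 63.0 mL/cmH2O.
τ = R × C = 10.0 × 0.063 L/cmH2O = 0.63 s.
Fraction remaining = e^(−Te/τ) = e^(−1.05/0.63) = 0.1889.
Trapped volume = 441.0 × 0.1889 = 83.305 mL.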